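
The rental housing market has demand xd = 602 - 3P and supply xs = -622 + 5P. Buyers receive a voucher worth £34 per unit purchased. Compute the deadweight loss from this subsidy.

Pre-subsidy: 602 - 3P = -622 + 5P gives P* = 153, x* = 143.
With the rebate, buyers effectively pay Pb = Ps − 34, where Ps is the price sellers receive.
Demand in terms of Ps becomes xd = 602 − 3(Ps − 34) = 704 - 3Ps. Setting this equal to supply: 704 - 3Ps = -622 + 5Ps, so Ps = 165.75.
Buyers pay Pb = 165.75 − 34 = 131.75; x' = -622 + 5·165.75 = 206.75.
The subsidy expands output by 206.75 − 143 = 63.75 past the efficient level; on those units the gap between marginal cost and willingness to pay runs from 0 up to 34.
DWL = ½ × 34 × 63.75 = 1083.75.

Deadweight loss = £1083.75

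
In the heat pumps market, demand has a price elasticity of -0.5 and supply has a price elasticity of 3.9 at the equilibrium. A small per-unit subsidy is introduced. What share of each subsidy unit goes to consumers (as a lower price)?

For a small subsidy around the equilibrium, the benefit split depends on the relative slopes, which at a point are proportional to the elasticities.
Buyer share = εs/(εs + |εd|) = 3.9/(3.9 + 0.5) = 39/44; seller share = |εd|/(εs + |εd|) = 5/44.

Consumer share = 39/44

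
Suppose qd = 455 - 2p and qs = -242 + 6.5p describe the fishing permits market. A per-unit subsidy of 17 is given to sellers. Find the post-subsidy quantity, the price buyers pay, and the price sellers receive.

Pre-subsidy: 455 - 2p = -242 + 6.5p gives p* = 82, q* = 291.
With the subsidy, sellers receive ps = pb + 17 for each unit, where pb is the price buyers pay.
Supply in terms of pb becomes qs = -242 + 6.5(pb + 17) = -131.5 + 6.5pb. Setting this equal to demand: 455 - 2pb = -131.5 + 6.5pb, so pb = 69.
Sellers receive ps = 69 + 17 = 86; q' = 455 − 2·69 = 317.

q' = 317; buyers pay 69; sellers receive 86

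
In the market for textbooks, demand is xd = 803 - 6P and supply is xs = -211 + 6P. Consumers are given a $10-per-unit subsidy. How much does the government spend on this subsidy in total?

Government cost = $3260

Pre-subsidy: 803 - 6P = -211 + 6P gives P* = 84.5, x* = 296.
With the rebate, buyers effectively pay Pb = Ps − 10, where Ps is the price sellers receive.
Demand in terms of Ps becomes xd = 803 − 6(Ps − 10) = 863 - 6Ps. Setting this equal to supply: 863 - 6Ps = -211 + 6Ps, so Ps = 89.5.
Buyers pay Pb = 89.5 − 10 = 79.5; x' = -211 + 6·89.5 = 326.
Government outlay = subsidy × quantity = 10 × 326 = 3260.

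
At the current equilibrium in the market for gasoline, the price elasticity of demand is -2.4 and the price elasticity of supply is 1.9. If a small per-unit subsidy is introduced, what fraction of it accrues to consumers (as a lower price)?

Consumer share = 19/43

For a small subsidy around the equilibrium, the benefit split depends on the relative slopes, which at a point are proportional to the elasticities.
Buyer share = εs/(εs + |εd|) = 1.9/(1.9 + 2.4) = 19/43; seller share = |εd|/(εs + |εd|) = 24/43.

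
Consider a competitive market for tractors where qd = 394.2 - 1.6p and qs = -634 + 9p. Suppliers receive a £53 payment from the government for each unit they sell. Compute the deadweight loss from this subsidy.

Deadweight loss = £1908

Pre-subsidy: 394.2 - 1.6p = -634 + 9p gives p* = 97, q* = 239.
With the subsidy, sellers receive ps = pb + 53 for each unit, where pb is the price buyers pay.
Supply in terms of pb becomes qs = -634 + 9(pb + 53) = -157 + 9pb. Setting this equal to demand: 394.2 - 1.6pb = -157 + 9pb, so pb = 52.
Sellers receive ps = 52 + 53 = 105; q' = 394.2 − 1.6·52 = 311.
The subsidy expands output by 311 − 239 = 72 past the efficient level; on those units the gap between marginal cost and willingness to pay runs from 0 up to 53.
DWL = ½ × 53 × 72 = 1908.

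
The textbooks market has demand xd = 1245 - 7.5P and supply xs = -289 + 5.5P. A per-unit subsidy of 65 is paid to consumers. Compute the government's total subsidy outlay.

Government cost = 36806.25

Pre-subsidy: 1245 - 7.5P = -289 + 5.5P gives P* = 118, x* = 360.
With the rebate, buyers effectively pay Pb = Ps − 65, where Ps is the price sellers receive.
Demand in terms of Ps becomes xd = 1245 − 7.5(Ps − 65) = 1732.5 - 7.5Ps. Setting this equal to supply: 1732.5 - 7.5Ps = -289 + 5.5Ps, so Ps = 155.5.
Buyers pay Pb = 155.5 − 65 = 90.5; x' = -289 + 5.5·155.5 = 566.25.
Government outlay = subsidy × quantity = 65 × 566.25 = 36806.25.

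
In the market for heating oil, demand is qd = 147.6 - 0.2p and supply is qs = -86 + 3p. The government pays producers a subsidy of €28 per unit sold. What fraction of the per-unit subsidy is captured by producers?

Producer share = 0.0625

Pre-subsidy: 147.6 - 0.2p = -86 + 3p gives p* = 73, q* = 133.
With the subsidy, sellers receive ps = pb + 28 for each unit, where pb is the price buyers pay.
Supply in terms of pb becomes qs = -86 + 3(pb + 28) = -2 + 3pb. Setting this equal to demand: 147.6 - 0.2pb = -2 + 3pb, so pb = 46.75.
Sellers receive ps = 46.75 + 28 = 74.75; q' = 147.6 − 0.2·46.75 = 138.25.
Buyers' price falls by p* − pb = 73 − 46.75 = 26.25; sellers' price rises by ps − p* = 74.75 − 73 = 1.75.
So producers capture 1.75/28 = 0.0625 of each unit of subsidy.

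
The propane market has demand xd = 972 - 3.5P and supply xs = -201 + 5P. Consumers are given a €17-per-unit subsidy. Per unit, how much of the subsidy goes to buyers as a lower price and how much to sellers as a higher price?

Pre-subsidy: 972 - 3.5P = -201 + 5P gives P* = 138, x* = 489.
With the rebate, buyers effectively pay Pb = Ps − 17, where Ps is the price sellers receive.
Demand in terms of Ps becomes xd = 972 − 3.5(Ps − 17) = 1031.5 - 3.5Ps. Setting this equal to supply: 1031.5 - 3.5Ps = -201 + 5Ps, so Ps = 145.
Buyers pay Pb = 145 − 17 = 128; x' = -201 + 5·145 = 524.
Buyers' price falls by P* − Pb = 138 − 128 = 10; sellers' price rises by Ps − P* = 145 − 138 = 7.

Buyers gain €10 per unit; sellers gain €7 per unit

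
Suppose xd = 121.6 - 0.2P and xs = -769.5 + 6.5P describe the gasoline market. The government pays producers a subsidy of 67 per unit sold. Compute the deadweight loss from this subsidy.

Pre-subsidy: 121.6 - 0.2P = -769.5 + 6.5P gives P* = 133, x* = 95.
With the subsidy, sellers receive Ps = Pb + 67 for each unit, where Pb is the price buyers pay.
Supply in terms of Pb becomes xs = -769.5 + 6.5(Pb + 67) = -334 + 6.5Pb. Setting this equal to demand: 121.6 - 0.2Pb = -334 + 6.5Pb, so Pb = 68.
Sellers receive Ps = 68 + 67 = 135; x' = 121.6 − 0.2·68 = 108.
The subsidy expands output by 108 − 95 = 13 past the efficient level; on those units the gap between marginal cost and willingness to pay runs from 0 up to 67.
DWL = ½ × 67 × 13 = 435.5.

Deadweight loss = 435.5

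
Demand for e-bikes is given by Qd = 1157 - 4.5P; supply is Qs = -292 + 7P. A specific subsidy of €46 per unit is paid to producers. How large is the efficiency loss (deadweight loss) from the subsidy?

Pre-subsidy: 1157 - 4.5P = -292 + 7P gives P* = 126, Q* = 590.
With the subsidy, sellers receive Ps = Pb + 46 for each unit, where Pb is the price buyers pay.
Supply in terms of Pb becomes Qs = -292 + 7(Pb + 46) = 30 + 7Pb. Setting this equal to demand: 1157 - 4.5Pb = 30 + 7Pb, so Pb = 98.
Sellers receive Ps = 98 + 46 = 144; Q' = 1157 − 4.5·98 = 716.
The subsidy expands output by 716 − 590 = 126 past the efficient level; on those units the gap between marginal cost and willingness to pay runs from 0 up to 46.
DWL = ½ × 46 × 126 = 2898.

Deadweight loss = €2898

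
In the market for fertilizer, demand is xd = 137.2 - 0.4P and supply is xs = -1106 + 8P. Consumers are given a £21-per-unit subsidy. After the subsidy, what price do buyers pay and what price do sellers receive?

Pre-subsidy: 137.2 - 0.4P = -1106 + 8P gives P* = 148, x* = 78.
With the rebate, buyers effectively pay Pb = Ps − 21, where Ps is the price sellers receive.
Demand in terms of Ps becomes xd = 137.2 − 0.4(Ps − 21) = 145.6 - 0.4Ps. Setting this equal to supply: 145.6 - 0.4Ps = -1106 + 8Ps, so Ps = 149.
Buyers pay Pb = 149 − 21 = 128; x' = -1106 + 8·149 = 86.

Buyers pay £128; sellers receive £149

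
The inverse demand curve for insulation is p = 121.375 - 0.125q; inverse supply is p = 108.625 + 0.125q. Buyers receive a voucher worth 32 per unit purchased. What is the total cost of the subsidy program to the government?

Pre-subsidy: 121.375 - 0.125q = 108.625 + 0.125q gives q* = 51 and p* = 115.
With the rebate, buyers effectively pay pb = ps − 32, where ps is the price sellers receive.
On the curves, pb = 121.375 - 0.125q and ps = 108.625 + 0.125q; the wedge ps − pb = 32 gives 108.625 + 0.125q − (121.375 - 0.125q) = 32, so q' = 179.
Then pb = 121.375 − 0.125·179 = 99 and ps = 108.625 + 0.125·179 = 131.
Government outlay = subsidy × quantity = 32 × 179 = 5728.

Government cost = 5728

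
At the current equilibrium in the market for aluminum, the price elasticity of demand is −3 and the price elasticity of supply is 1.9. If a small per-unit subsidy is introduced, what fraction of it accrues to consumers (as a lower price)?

For a small subsidy around the equilibrium, the benefit split depends on the relative slopes, which at a point are proportional to the elasticities.
Buyer share = εs/(εs + |εd|) = 1.9/(1.9 + 3) = 19/49; seller share = |εd|/(εs + |εd|) = 30/49.

Consumer share = 19/49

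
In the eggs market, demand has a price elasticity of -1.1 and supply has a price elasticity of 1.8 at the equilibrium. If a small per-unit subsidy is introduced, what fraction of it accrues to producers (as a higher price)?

Producer share = 11/29

For a small subsidy around the equilibrium, the benefit split depends on the relative slopes, which at a point are proportional to the elasticities.
Buyer share = εs/(εs + |εd|) = 1.8/(1.8 + 1.1) = 18/29; seller share = |εd|/(εs + |εd|) = 11/29.
So producers capture 11/29 of the subsidy.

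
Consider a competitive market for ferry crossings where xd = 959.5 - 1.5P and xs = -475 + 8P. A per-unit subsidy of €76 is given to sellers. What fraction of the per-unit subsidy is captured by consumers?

Consumer share = 16/19

Pre-subsidy: 959.5 - 1.5P = -475 + 8P gives P* = 151, x* = 733.
With the subsidy, sellers receive Ps = Pb + 76 for each unit, where Pb is the price buyers pay.
Supply in terms of Pb becomes xs = -475 + 8(Pb + 76) = 133 + 8Pb. Setting this equal to demand: 959.5 - 1.5Pb = 133 + 8Pb, so Pb = 87.
Sellers receive Ps = 87 + 76 = 163; x' = 959.5 − 1.5·87 = 829.
Buyers' price falls by P* − Pb = 151 − 87 = 64; sellers' price rises by Ps − P* = 163 − 151 = 12.
So consumers capture 64/76 = 16/19 of each unit of subsidy.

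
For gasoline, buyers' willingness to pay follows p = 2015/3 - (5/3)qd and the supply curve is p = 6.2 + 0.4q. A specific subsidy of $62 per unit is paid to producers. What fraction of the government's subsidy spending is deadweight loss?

DWL / government spending = 15/352

Pre-subsidy: 2015/3 - (5/3)q = 6.2 + 0.4q gives q* = 322 and p* = 135.
With the subsidy, sellers receive ps = pb + 62 for each unit, where pb is the price buyers pay.
On the curves, pb = 2015/3 - (5/3)q and ps = 6.2 + 0.4q; the wedge ps − pb = 62 gives 6.2 + 0.4q − (2015/3 - (5/3)q) = 62, so q' = 352.
Then pb = 2015/3 − (5/3)·352 = 85 and ps = 6.2 + 0.4·352 = 147.
ΔCS = ½(322 + 352)(135 − 85) = 16850; ΔPS = ½(322 + 352)(147 − 135) = 4044.
Government spending = 62 × 352 = 21824.
DWL = ½ × 62 × (352 − 322) = 930; fraction = 930 / 21824 = 15/352.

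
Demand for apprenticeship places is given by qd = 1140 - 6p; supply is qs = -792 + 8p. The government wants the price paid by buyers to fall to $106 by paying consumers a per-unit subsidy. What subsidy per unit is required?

Required subsidy s = $56 per unit

At a buyer price of 106, quantity demanded is 1140 − 6·106 = 504.
Sellers supply 504 only when they receive ps with -792 + 8·ps = 504, i.e. ps = 162.
s = ps − pb = 162 − 106 = 56.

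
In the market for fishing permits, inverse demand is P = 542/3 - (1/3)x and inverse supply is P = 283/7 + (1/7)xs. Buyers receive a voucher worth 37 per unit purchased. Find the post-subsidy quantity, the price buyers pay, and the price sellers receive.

x' = 372.2; buyers pay 56.6; sellers receive 93.6

Pre-subsidy: 542/3 - (1/3)x = 283/7 + (1/7)x gives x* = 294.5 and P* = 82.5.
With the rebate, buyers effectively pay Pb = Ps − 37, where Ps is the price sellers receive.
On the curves, Pb = 542/3 - (1/3)x and Ps = 283/7 + (1/7)x; the wedge Ps − Pb = 37 gives 283/7 + (1/7)x − (542/3 - (1/3)x) = 37, so x' = 372.2.
Then Pb = 542/3 − (1/3)·372.2 = 56.6 and Ps = 283/7 + (1/7)·372.2 = 93.6.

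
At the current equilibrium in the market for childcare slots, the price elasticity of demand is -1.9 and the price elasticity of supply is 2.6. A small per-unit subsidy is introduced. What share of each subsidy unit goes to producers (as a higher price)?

For a small subsidy around the equilibrium, the benefit split depends on the relative slopes, which at a point are proportional to the elasticities.
Buyer share = εs/(εs + |εd|) = 2.6/(2.6 + 1.9) = 26/45; seller share = |εd|/(εs + |εd|) = 19/45.
So producers capture 19/45 of the subsidy.

Producer share = 19/45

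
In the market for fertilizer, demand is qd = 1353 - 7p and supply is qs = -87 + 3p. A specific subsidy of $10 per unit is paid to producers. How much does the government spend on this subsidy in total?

Pre-subsidy: 1353 - 7p = -87 + 3p gives p* = 144, q* = 345.
With the subsidy, sellers receive ps = pb + 10 for each unit, where pb is the price buyers pay.
Supply in terms of pb becomes qs = -87 + 3(pb + 10) = -57 + 3pb. Setting this equal to demand: 1353 - 7pb = -57 + 3pb, so pb = 141.
Sellers receive ps = 141 + 10 = 151; q' = 1353 − 7·141 = 366.
Government outlay = subsidy × quantity = 10 × 366 = 3660.

Government cost = $3660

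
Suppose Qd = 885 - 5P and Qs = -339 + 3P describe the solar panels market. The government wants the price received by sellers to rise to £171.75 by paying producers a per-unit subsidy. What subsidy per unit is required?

At a seller price of 171.75, quantity supplied is -339 + 3·171.75 = 176.25.
Buyers absorb 176.25 only when they pay Pb with 885 − 5·Pb = 176.25, i.e. Pb = 141.75.
s = Ps − Pb = 171.75 − 141.75 = 30.

Required subsidy s = £30 per unit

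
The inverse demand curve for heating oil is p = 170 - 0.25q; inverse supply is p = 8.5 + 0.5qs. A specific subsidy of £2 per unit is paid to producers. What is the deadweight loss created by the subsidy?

Pre-subsidy: 170 - 0.25q = 8.5 + 0.5q gives q* = 646/3 and p* = 697/6.
With the subsidy, sellers receive ps = pb + 2 for each unit, where pb is the price buyers pay.
On the curves, pb = 170 - 0.25q and ps = 8.5 + 0.5q; the wedge ps − pb = 2 gives 8.5 + 0.5q − (170 - 0.25q) = 2, so q' = 218.
Then pb = 170 − 0.25·218 = 115.5 and ps = 8.5 + 0.5·218 = 117.5.
The subsidy expands output by 218 − 646/3 = 8/3 past the efficient level; on those units the gap between marginal cost and willingness to pay runs from 0 up to 2.
DWL = ½ × 2 × 8/3 = 8/3.

Deadweight loss = 8/3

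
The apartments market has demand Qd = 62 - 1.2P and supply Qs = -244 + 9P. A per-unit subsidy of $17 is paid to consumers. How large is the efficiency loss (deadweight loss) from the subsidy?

Deadweight loss = $153

Pre-subsidy: 62 - 1.2P = -244 + 9P gives P* = 30, Q* = 26.
With the rebate, buyers effectively pay Pb = Ps − 17, where Ps is the price sellers receive.
Demand in terms of Ps becomes Qd = 62 − 1.2(Ps − 17) = 82.4 - 1.2Ps. Setting this equal to supply: 82.4 - 1.2Ps = -244 + 9Ps, so Ps = 32.
Buyers pay Pb = 32 − 17 = 15; Q' = -244 + 9·32 = 44.
The subsidy expands output by 44 − 26 = 18 past the efficient level; on those units the gap between marginal cost and willingness to pay runs from 0 up to 17.
DWL = ½ × 17 × 18 = 153.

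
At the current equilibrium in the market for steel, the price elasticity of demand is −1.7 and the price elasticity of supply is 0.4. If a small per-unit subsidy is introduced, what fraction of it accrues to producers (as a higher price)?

Producer share = 17/21

For a small subsidy around the equilibrium, the benefit split depends on the relative slopes, which at a point are proportional to the elasticities.
Buyer share = εs/(εs + |εd|) = 0.4/(0.4 + 1.7) = 4/21; seller share = |εd|/(εs + |εd|) = 17/21.
So producers capture 17/21 of the subsidy.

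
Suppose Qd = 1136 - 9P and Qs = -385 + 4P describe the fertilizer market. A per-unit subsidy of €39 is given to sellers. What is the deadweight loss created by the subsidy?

Deadweight loss = €2106

Pre-subsidy: 1136 - 9P = -385 + 4P gives P* = 117, Q* = 83.
With the subsidy, sellers receive Ps = Pb + 39 for each unit, where Pb is the price buyers pay.
Supply in terms of Pb becomes Qs = -385 + 4(Pb + 39) = -229 + 4Pb. Setting this equal to demand: 1136 - 9Pb = -229 + 4Pb, so Pb = 105.
Sellers receive Ps = 105 + 39 = 144; Q' = 1136 − 9·105 = 191.
The subsidy expands output by 191 − 83 = 108 past the efficient level; on those units the gap between marginal cost and willingness to pay runs from 0 up to 39.
DWL = ½ × 39 × 108 = 2106.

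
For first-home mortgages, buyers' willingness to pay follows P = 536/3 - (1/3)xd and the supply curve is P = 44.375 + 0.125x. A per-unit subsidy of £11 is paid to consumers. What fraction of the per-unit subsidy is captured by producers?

Pre-subsidy: 536/3 - (1/3)x = 44.375 + 0.125x gives x* = 293 and P* = 81.
With the rebate, buyers effectively pay Pb = Ps − 11, where Ps is the price sellers receive.
On the curves, Pb = 536/3 - (1/3)x and Ps = 44.375 + 0.125x; the wedge Ps − Pb = 11 gives 44.375 + 0.125x − (536/3 - (1/3)x) = 11, so x' = 317.
Then Pb = 536/3 − (1/3)·317 = 73 and Ps = 44.375 + 0.125·317 = 84.
Buyers' price falls by P* − Pb = 81 − 73 = 8; sellers' price rises by Ps − P* = 84 − 81 = 3.
So producers capture 3/11 = 3/11 of each unit of subsidy.

Producer share = 3/11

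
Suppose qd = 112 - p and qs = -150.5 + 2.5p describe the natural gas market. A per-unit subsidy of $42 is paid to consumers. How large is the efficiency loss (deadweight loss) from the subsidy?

Deadweight loss = $630

Pre-subsidy: 112 - p = -150.5 + 2.5p gives p* = 75, q* = 37.
With the rebate, buyers effectively pay pb = ps − 42, where ps is the price sellers receive.
Demand in terms of ps becomes qd = 112 − 1(ps − 42) = 154 - ps. Setting this equal to supply: 154 - ps = -150.5 + 2.5ps, so ps = 87.
Buyers pay pb = 87 − 42 = 45; q' = -150.5 + 2.5·87 = 67.
The subsidy expands output by 67 − 37 = 30 past the efficient level; on those units the gap between marginal cost and willingness to pay runs from 0 up to 42.
DWL = ½ × 42 × 30 = 630.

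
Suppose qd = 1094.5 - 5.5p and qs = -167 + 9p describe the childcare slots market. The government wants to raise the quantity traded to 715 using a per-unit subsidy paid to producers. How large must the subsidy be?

Required subsidy s = 29 per unit

At q = 715, invert demand for the buyer price: pb = (1094.5 − 715)/5.5 = 69; invert supply for the seller price: ps = (715 − (-167))/9 = 98.
The subsidy must fill the gap: s = ps − pb = 98 − 69 = 29.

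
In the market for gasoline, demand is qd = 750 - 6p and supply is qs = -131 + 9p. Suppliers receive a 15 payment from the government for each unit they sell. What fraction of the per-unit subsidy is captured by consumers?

Consumer share = 0.6

Pre-subsidy: 750 - 6p = -131 + 9p gives p* = 881/15, q* = 397.6.
With the subsidy, sellers receive ps = pb + 15 for each unit, where pb is the price buyers pay.
Supply in terms of pb becomes qs = -131 + 9(pb + 15) = 4 + 9pb. Setting this equal to demand: 750 - 6pb = 4 + 9pb, so pb = 746/15.
Sellers receive ps = 746/15 + 15 = 971/15; q' = 750 − 6·(746/15) = 451.6.
Buyers' price falls by p* − pb = 881/15 − 746/15 = 9; sellers' price rises by ps − p* = 971/15 − 881/15 = 6.
So consumers capture 9/15 = 0.6 of each unit of subsidy.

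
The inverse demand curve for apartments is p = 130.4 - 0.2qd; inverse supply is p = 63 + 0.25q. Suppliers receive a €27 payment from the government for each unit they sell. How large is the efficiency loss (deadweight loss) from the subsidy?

Deadweight loss = €810

Pre-subsidy: 130.4 - 0.2q = 63 + 0.25q gives q* = 1348/9 and p* = 904/9.
With the subsidy, sellers receive ps = pb + 27 for each unit, where pb is the price buyers pay.
On the curves, pb = 130.4 - 0.2q and ps = 63 + 0.25q; the wedge ps − pb = 27 gives 63 + 0.25q − (130.4 - 0.2q) = 27, so q' = 1888/9.
Then pb = 130.4 − 0.2·(1888/9) = 796/9 and ps = 63 + 0.25·(1888/9) = 1039/9.
The subsidy expands output by 1888/9 − 1348/9 = 60 past the efficient level; on those units the gap between marginal cost and willingness to pay runs from 0 up to 27.
DWL = ½ × 27 × 60 = 810.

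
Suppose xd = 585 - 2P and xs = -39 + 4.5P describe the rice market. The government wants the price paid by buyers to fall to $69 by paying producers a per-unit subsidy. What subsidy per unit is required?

Required subsidy s = $39 per unit

At a buyer price of 69, quantity demanded is 585 − 2·69 = 447.
Sellers supply 447 only when they receive Ps with -39 + 4.5·Ps = 447, i.e. Ps = 108.
s = Ps − Pb = 108 − 69 = 39.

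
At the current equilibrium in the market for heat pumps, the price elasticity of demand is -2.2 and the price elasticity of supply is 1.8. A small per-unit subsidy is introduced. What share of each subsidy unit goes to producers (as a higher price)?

Producer share = 0.55

For a small subsidy around the equilibrium, the benefit split depends on the relative slopes, which at a point are proportional to the elasticities.
Buyer share = εs/(εs + |εd|) = 1.8/(1.8 + 2.2) = 0.45; seller share = |εd|/(εs + |εd|) = 0.55.
So producers capture 0.55 of the subsidy.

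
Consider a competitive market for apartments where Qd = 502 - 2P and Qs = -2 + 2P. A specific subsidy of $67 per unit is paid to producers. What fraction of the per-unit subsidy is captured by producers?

Producer share = 0.5

Pre-subsidy: 502 - 2P = -2 + 2P gives P* = 126, Q* = 250.
With the subsidy, sellers receive Ps = Pb + 67 for each unit, where Pb is the price buyers pay.
Supply in terms of Pb becomes Qs = -2 + 2(Pb + 67) = 132 + 2Pb. Setting this equal to demand: 502 - 2Pb = 132 + 2Pb, so Pb = 92.5.
Sellers receive Ps = 92.5 + 67 = 159.5; Q' = 502 − 2·92.5 = 317.
Buyers' price falls by P* − Pb = 126 − 92.5 = 33.5; sellers' price rises by Ps − P* = 159.5 − 126 = 33.5.
So producers capture 33.5/67 = 0.5 of each unit of subsidy.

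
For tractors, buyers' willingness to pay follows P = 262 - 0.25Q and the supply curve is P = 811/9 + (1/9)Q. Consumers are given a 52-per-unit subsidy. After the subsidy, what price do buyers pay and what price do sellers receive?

Buyers pay 107; sellers receive 159

Pre-subsidy: 262 - 0.25Q = 811/9 + (1/9)Q gives Q* = 476 and P* = 143.
With the rebate, buyers effectively pay Pb = Ps − 52, where Ps is the price sellers receive.
On the curves, Pb = 262 - 0.25Q and Ps = 811/9 + (1/9)Q; the wedge Ps − Pb = 52 gives 811/9 + (1/9)Q − (262 - 0.25Q) = 52, so Q' = 620.
Then Pb = 262 − 0.25·620 = 107 and Ps = 811/9 + (1/9)·620 = 159.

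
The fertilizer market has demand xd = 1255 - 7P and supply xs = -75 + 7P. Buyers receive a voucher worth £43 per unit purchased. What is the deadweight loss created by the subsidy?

Deadweight loss = £3235.75

Pre-subsidy: 1255 - 7P = -75 + 7P gives P* = 95, x* = 590.
With the rebate, buyers effectively pay Pb = Ps − 43, where Ps is the price sellers receive.
Demand in terms of Ps becomes xd = 1255 − 7(Ps − 43) = 1556 - 7Ps. Setting this equal to supply: 1556 - 7Ps = -75 + 7Ps, so Ps = 116.5.
Buyers pay Pb = 116.5 − 43 = 73.5; x' = -75 + 7·116.5 = 740.5.
The subsidy expands output by 740.5 − 590 = 150.5 past the efficient level; on those units the gap between marginal cost and willingness to pay runs from 0 up to 43.
DWL = ½ × 43 × 150.5 = 3235.75.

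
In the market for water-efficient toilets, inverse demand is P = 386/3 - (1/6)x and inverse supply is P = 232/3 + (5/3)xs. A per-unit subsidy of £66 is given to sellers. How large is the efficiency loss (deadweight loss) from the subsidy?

Pre-subsidy: 386/3 - (1/6)x = 232/3 + (5/3)x gives x* = 28 and P* = 124.
With the subsidy, sellers receive Ps = Pb + 66 for each unit, where Pb is the price buyers pay.
On the curves, Pb = 386/3 - (1/6)x and Ps = 232/3 + (5/3)x; the wedge Ps − Pb = 66 gives 232/3 + (5/3)x − (386/3 - (1/6)x) = 66, so x' = 64.
Then Pb = 386/3 − (1/6)·64 = 118 and Ps = 232/3 + (5/3)·64 = 184.
The subsidy expands output by 64 − 28 = 36 past the efficient level; on those units the gap between marginal cost and willingness to pay runs from 0 up to 66.
DWL = ½ × 66 × 36 = 1188.

Deadweight loss = £1188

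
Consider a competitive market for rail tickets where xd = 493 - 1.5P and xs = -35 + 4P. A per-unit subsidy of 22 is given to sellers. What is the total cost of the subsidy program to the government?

Government cost = 8206

Pre-subsidy: 493 - 1.5P = -35 + 4P gives P* = 96, x* = 349.
With the subsidy, sellers receive Ps = Pb + 22 for each unit, where Pb is the price buyers pay.
Supply in terms of Pb becomes xs = -35 + 4(Pb + 22) = 53 + 4Pb. Setting this equal to demand: 493 - 1.5Pb = 53 + 4Pb, so Pb = 80.
Sellers receive Ps = 80 + 22 = 102; x' = 493 − 1.5·80 = 373.
Government outlay = subsidy × quantity = 22 × 373 = 8206.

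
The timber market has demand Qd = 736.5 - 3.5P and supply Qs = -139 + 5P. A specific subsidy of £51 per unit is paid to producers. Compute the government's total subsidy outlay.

Pre-subsidy: 736.5 - 3.5P = -139 + 5P gives P* = 103, Q* = 376.
With the subsidy, sellers receive Ps = Pb + 51 for each unit, where Pb is the price buyers pay.
Supply in terms of Pb becomes Qs = -139 + 5(Pb + 51) = 116 + 5Pb. Setting this equal to demand: 736.5 - 3.5Pb = 116 + 5Pb, so Pb = 73.
Sellers receive Ps = 73 + 51 = 124; Q' = 736.5 − 3.5·73 = 481.
Government outlay = subsidy × quantity = 51 × 481 = 24531.

Government cost = £24531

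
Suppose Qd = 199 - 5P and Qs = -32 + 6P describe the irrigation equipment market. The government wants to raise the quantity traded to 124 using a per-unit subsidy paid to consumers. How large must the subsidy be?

At Q = 124, invert demand for the buyer price: Pb = (199 − 124)/5 = 15; invert supply for the seller price: Ps = (124 − (-32))/6 = 26.
The subsidy must fill the gap: s = Ps − Pb = 26 − 15 = 11.

Required subsidy s = 11 per unit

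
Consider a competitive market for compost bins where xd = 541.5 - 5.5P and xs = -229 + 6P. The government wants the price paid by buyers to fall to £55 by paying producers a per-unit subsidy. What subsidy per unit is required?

At a buyer price of 55, quantity demanded is 541.5 − 5.5·55 = 239.
Sellers supply 239 only when they receive Ps with -229 + 6·Ps = 239, i.e. Ps = 78.
s = Ps − Pb = 78 − 55 = 23.

Required subsidy s = £23 per unit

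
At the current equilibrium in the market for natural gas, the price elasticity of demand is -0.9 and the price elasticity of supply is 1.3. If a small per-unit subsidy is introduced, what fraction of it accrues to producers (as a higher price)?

Producer share = 9/22

For a small subsidy around the equilibrium, the benefit split depends on the relative slopes, which at a point are proportional to the elasticities.
Buyer share = εs/(εs + |εd|) = 1.3/(1.3 + 0.9) = 13/22; seller share = |εd|/(εs + |εd|) = 9/22.
So producers capture 9/22 of the subsidy.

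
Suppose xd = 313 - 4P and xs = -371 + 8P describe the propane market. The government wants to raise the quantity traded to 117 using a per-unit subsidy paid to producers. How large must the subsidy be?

Required subsidy s = 12 per unit

At x = 117, invert demand for the buyer price: Pb = (313 − 117)/4 = 49; invert supply for the seller price: Ps = (117 − (-371))/8 = 61.
The subsidy must fill the gap: s = Ps − Pb = 61 − 49 = 12.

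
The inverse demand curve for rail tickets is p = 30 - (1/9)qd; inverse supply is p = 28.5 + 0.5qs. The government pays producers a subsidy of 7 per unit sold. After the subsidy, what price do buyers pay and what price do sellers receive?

Buyers pay 313/11; sellers receive 390/11

Pre-subsidy: 30 - (1/9)q = 28.5 + 0.5q gives q* = 27/11 and p* = 327/11.
With the subsidy, sellers receive ps = pb + 7 for each unit, where pb is the price buyers pay.
On the curves, pb = 30 - (1/9)q and ps = 28.5 + 0.5q; the wedge ps − pb = 7 gives 28.5 + 0.5q − (30 - (1/9)q) = 7, so q' = 153/11.
Then pb = 30 − (1/9)·(153/11) = 313/11 and ps = 28.5 + 0.5·(153/11) = 390/11.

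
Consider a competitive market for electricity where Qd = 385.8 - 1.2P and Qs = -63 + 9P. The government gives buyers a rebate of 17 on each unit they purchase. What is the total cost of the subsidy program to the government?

Government cost = 5967

Pre-subsidy: 385.8 - 1.2P = -63 + 9P gives P* = 44, Q* = 333.
With the rebate, buyers effectively pay Pb = Ps − 17, where Ps is the price sellers receive.
Demand in terms of Ps becomes Qd = 385.8 − 1.2(Ps − 17) = 406.2 - 1.2Ps. Setting this equal to supply: 406.2 - 1.2Ps = -63 + 9Ps, so Ps = 46.
Buyers pay Pb = 46 − 17 = 29; Q' = -63 + 9·46 = 351.
Government outlay = subsidy × quantity = 17 × 351 = 5967.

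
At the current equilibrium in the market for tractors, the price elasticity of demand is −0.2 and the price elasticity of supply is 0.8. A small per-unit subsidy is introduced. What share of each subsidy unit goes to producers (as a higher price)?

Producer share = 0.2

For a small subsidy around the equilibrium, the benefit split depends on the relative slopes, which at a point are proportional to the elasticities.
Buyer share = εs/(εs + |εd|) = 0.8/(0.8 + 0.2) = 0.8; seller share = |εd|/(εs + |εd|) = 0.2.
So producers capture 0.2 of the subsidy.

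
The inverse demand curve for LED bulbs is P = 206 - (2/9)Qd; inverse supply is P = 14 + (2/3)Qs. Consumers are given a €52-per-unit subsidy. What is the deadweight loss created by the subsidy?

Deadweight loss = €1521

Pre-subsidy: 206 - (2/9)Q = 14 + (2/3)Q gives Q* = 216 and P* = 158.
With the rebate, buyers effectively pay Pb = Ps − 52, where Ps is the price sellers receive.
On the curves, Pb = 206 - (2/9)Q and Ps = 14 + (2/3)Q; the wedge Ps − Pb = 52 gives 14 + (2/3)Q − (206 - (2/9)Q) = 52, so Q' = 274.5.
Then Pb = 206 − (2/9)·274.5 = 145 and Ps = 14 + (2/3)·274.5 = 197.
The subsidy expands output by 274.5 − 216 = 58.5 past the efficient level; on those units the gap between marginal cost and willingness to pay runs from 0 up to 52.
DWL = ½ × 52 × 58.5 = 1521.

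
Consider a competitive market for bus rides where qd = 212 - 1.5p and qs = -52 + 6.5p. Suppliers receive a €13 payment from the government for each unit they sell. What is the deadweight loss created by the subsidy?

Deadweight loss = €102.984375

Pre-subsidy: 212 - 1.5p = -52 + 6.5p gives p* = 33, q* = 162.5.
With the subsidy, sellers receive ps = pb + 13 for each unit, where pb is the price buyers pay.
Supply in terms of pb becomes qs = -52 + 6.5(pb + 13) = 32.5 + 6.5pb. Setting this equal to demand: 212 - 1.5pb = 32.5 + 6.5pb, so pb = 22.4375.
Sellers receive ps = 22.4375 + 13 = 35.4375; q' = 212 − 1.5·22.4375 = 178.34375.
The subsidy expands output by 178.34375 − 162.5 = 15.84375 past the efficient level; on those units the gap between marginal cost and willingness to pay runs from 0 up to 13.
DWL = ½ × 13 × 15.84375 = 102.984375.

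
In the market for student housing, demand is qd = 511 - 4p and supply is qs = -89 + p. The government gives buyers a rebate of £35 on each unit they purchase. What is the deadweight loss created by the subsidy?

Pre-subsidy: 511 - 4p = -89 + p gives p* = 120, q* = 31.
With the rebate, buyers effectively pay pb = ps − 35, where ps is the price sellers receive.
Demand in terms of ps becomes qd = 511 − 4(ps − 35) = 651 - 4ps. Setting this equal to supply: 651 - 4ps = -89 + ps, so ps = 148.
Buyers pay pb = 148 − 35 = 113; q' = -89 + 1·148 = 59.
The subsidy expands output by 59 − 31 = 28 past the efficient level; on those units the gap between marginal cost and willingness to pay runs from 0 up to 35.
DWL = ½ × 35 × 28 = 490.

Deadweight loss = £490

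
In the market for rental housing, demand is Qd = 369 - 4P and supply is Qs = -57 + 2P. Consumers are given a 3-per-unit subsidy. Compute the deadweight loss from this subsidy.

Pre-subsidy: 369 - 4P = -57 + 2P gives P* = 71, Q* = 85.
With the rebate, buyers effectively pay Pb = Ps − 3, where Ps is the price sellers receive.
Demand in terms of Ps becomes Qd = 369 − 4(Ps − 3) = 381 - 4Ps. Setting this equal to supply: 381 - 4Ps = -57 + 2Ps, so Ps = 73.
Buyers pay Pb = 73 − 3 = 70; Q' = -57 + 2·73 = 89.
The subsidy expands output by 89 − 85 = 4 past the efficient level; on those units the gap between marginal cost and willingness to pay runs from 0 up to 3.
DWL = ½ × 3 × 4 = 6.

Deadweight loss = 6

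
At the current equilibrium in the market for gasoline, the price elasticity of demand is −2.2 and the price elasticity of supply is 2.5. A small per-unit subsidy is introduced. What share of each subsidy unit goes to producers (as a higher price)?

Producer share = 22/47

For a small subsidy around the equilibrium, the benefit split depends on the relative slopes, which at a point are proportional to the elasticities.
Buyer share = εs/(εs + |εd|) = 2.5/(2.5 + 2.2) = 25/47; seller share = |εd|/(εs + |εd|) = 22/47.
So producers capture 22/47 of the subsidy.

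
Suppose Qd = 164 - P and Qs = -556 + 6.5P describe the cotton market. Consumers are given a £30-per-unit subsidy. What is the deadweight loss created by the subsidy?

Deadweight loss = £390

Pre-subsidy: 164 - P = -556 + 6.5P gives P* = 96, Q* = 68.
With the rebate, buyers effectively pay Pb = Ps − 30, where Ps is the price sellers receive.
Demand in terms of Ps becomes Qd = 164 − 1(Ps − 30) = 194 - Ps. Setting this equal to supply: 194 - Ps = -556 + 6.5Ps, so Ps = 100.
Buyers pay Pb = 100 − 30 = 70; Q' = -556 + 6.5·100 = 94.
The subsidy expands output by 94 − 68 = 26 past the efficient level; on those units the gap between marginal cost and willingness to pay runs from 0 up to 30.
DWL = ½ × 30 × 26 = 390.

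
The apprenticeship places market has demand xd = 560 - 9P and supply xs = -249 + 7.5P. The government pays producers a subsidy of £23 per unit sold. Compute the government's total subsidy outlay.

Government cost = 53843/11

Pre-subsidy: 560 - 9P = -249 + 7.5P gives P* = 1618/33, x* = 1306/11.
With the subsidy, sellers receive Ps = Pb + 23 for each unit, where Pb is the price buyers pay.
Supply in terms of Pb becomes xs = -249 + 7.5(Pb + 23) = -76.5 + 7.5Pb. Setting this equal to demand: 560 - 9Pb = -76.5 + 7.5Pb, so Pb = 1273/33.
Sellers receive Ps = 1273/33 + 23 = 2032/33; x' = 560 − 9·(1273/33) = 2341/11.
Government outlay = subsidy × quantity = 23 × 2341/11 = 53843/11.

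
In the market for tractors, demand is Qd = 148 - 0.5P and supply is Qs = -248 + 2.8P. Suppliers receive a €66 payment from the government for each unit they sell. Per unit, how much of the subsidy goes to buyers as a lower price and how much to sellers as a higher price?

Pre-subsidy: 148 - 0.5P = -248 + 2.8P gives P* = 120, Q* = 88.
With the subsidy, sellers receive Ps = Pb + 66 for each unit, where Pb is the price buyers pay.
Supply in terms of Pb becomes Qs = -248 + 2.8(Pb + 66) = -63.2 + 2.8Pb. Setting this equal to demand: 148 - 0.5Pb = -63.2 + 2.8Pb, so Pb = 64.
Sellers receive Ps = 64 + 66 = 130; Q' = 148 − 0.5·64 = 116.
Buyers' price falls by P* − Pb = 120 − 64 = 56; sellers' price rises by Ps − P* = 130 − 120 = 10.

Buyers gain €56 per unit; sellers gain €10 per unit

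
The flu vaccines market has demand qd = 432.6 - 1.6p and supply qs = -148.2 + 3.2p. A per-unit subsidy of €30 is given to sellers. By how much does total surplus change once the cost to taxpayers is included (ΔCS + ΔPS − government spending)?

Net change in total surplus = -€480

Pre-subsidy: 432.6 - 1.6p = -148.2 + 3.2p gives p* = 121, q* = 239.
With the subsidy, sellers receive ps = pb + 30 for each unit, where pb is the price buyers pay.
Supply in terms of pb becomes qs = -148.2 + 3.2(pb + 30) = -52.2 + 3.2pb. Setting this equal to demand: 432.6 - 1.6pb = -52.2 + 3.2pb, so pb = 101.
Sellers receive ps = 101 + 30 = 131; q' = 432.6 − 1.6·101 = 271.
ΔCS = ½(239 + 271)(121 − 101) = 5100; ΔPS = ½(239 + 271)(131 − 121) = 2550.
Government spending = 30 × 271 = 8130.
Net change = 5100 + 2550 − 8130 = -480. The loss equals the DWL triangle ½·30·32.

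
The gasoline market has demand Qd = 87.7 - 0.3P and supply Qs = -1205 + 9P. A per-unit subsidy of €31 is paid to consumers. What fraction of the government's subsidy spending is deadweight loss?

DWL / government spending = 9/110

Pre-subsidy: 87.7 - 0.3P = -1205 + 9P gives P* = 139, Q* = 46.
With the rebate, buyers effectively pay Pb = Ps − 31, where Ps is the price sellers receive.
Demand in terms of Ps becomes Qd = 87.7 − 0.3(Ps − 31) = 97 - 0.3Ps. Setting this equal to supply: 97 - 0.3Ps = -1205 + 9Ps, so Ps = 140.
Buyers pay Pb = 140 − 31 = 109; Q' = -1205 + 9·140 = 55.
ΔCS = ½(46 + 55)(139 − 109) = 1515; ΔPS = ½(46 + 55)(140 − 139) = 50.5.
Government spending = 31 × 55 = 1705.
DWL = ½ × 31 × (55 − 46) = 139.5; fraction = 139.5 / 1705 = 9/110.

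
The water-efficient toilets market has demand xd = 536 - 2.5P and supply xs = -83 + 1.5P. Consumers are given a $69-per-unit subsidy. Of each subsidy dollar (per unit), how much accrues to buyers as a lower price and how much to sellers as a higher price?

Pre-subsidy: 536 - 2.5P = -83 + 1.5P gives P* = 154.75, x* = 149.125.
With the rebate, buyers effectively pay Pb = Ps − 69, where Ps is the price sellers receive.
Demand in terms of Ps becomes xd = 536 − 2.5(Ps − 69) = 708.5 - 2.5Ps. Setting this equal to supply: 708.5 - 2.5Ps = -83 + 1.5Ps, so Ps = 197.875.
Buyers pay Pb = 197.875 − 69 = 128.875; x' = -83 + 1.5·197.875 = 213.8125.
Buyers' price falls by P* − Pb = 154.75 − 128.875 = 25.875; sellers' price rises by Ps − P* = 197.875 − 154.75 = 43.125.

Buyers gain $25.875 per unit; sellers gain $43.125 per unit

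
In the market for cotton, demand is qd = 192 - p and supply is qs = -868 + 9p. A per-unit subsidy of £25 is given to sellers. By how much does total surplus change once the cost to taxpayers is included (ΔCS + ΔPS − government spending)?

Net change in total surplus = -£281.25

Pre-subsidy: 192 - p = -868 + 9p gives p* = 106, q* = 86.
With the subsidy, sellers receive ps = pb + 25 for each unit, where pb is the price buyers pay.
Supply in terms of pb becomes qs = -868 + 9(pb + 25) = -643 + 9pb. Setting this equal to demand: 192 - pb = -643 + 9pb, so pb = 83.5.
Sellers receive ps = 83.5 + 25 = 108.5; q' = 192 − 1·83.5 = 108.5.
ΔCS = ½(86 + 108.5)(106 − 83.5) = 2188.125; ΔPS = ½(86 + 108.5)(108.5 − 106) = 243.125.
Government spending = 25 × 108.5 = 2712.5.
Net change = 2188.125 + 243.125 − 2712.5 = -281.25. The loss equals the DWL triangle ½·25·22.5.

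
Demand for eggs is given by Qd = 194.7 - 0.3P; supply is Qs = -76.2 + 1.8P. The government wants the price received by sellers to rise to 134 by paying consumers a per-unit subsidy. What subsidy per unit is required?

Required subsidy s = 35 per unit

At a seller price of 134, quantity supplied is -76.2 + 1.8·134 = 165.
Buyers absorb 165 only when they pay Pb with 194.7 − 0.3·Pb = 165, i.e. Pb = 99.
s = Ps − Pb = 134 − 99 = 35.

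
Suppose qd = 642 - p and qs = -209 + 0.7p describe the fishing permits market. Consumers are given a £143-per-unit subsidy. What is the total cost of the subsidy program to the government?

Pre-subsidy: 642 - p = -209 + 0.7p gives p* = 8510/17, q* = 2404/17.
With the rebate, buyers effectively pay pb = ps − 143, where ps is the price sellers receive.
Demand in terms of ps becomes qd = 642 − 1(ps − 143) = 785 - ps. Setting this equal to supply: 785 - ps = -209 + 0.7ps, so ps = 9940/17.
Buyers pay pb = 9940/17 − 143 = 7509/17; q' = -209 + 0.7·(9940/17) = 3405/17.
Government outlay = subsidy × quantity = 143 × 3405/17 = 486915/17.

Government cost = 486915/17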